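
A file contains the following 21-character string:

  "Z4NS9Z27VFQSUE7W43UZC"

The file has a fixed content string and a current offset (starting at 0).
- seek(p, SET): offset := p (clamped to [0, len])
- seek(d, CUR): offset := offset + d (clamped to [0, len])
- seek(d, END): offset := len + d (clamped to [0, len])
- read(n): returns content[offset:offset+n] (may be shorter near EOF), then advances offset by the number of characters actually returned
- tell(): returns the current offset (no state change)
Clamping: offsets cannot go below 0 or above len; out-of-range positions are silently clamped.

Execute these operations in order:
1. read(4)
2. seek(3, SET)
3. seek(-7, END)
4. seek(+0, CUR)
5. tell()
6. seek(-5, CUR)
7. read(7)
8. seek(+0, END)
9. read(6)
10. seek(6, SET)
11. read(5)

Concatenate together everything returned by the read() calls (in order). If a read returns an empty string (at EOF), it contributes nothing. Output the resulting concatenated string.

Answer: Z4NSFQSUE7W27VFQ

Derivation:
After 1 (read(4)): returned 'Z4NS', offset=4
After 2 (seek(3, SET)): offset=3
After 3 (seek(-7, END)): offset=14
After 4 (seek(+0, CUR)): offset=14
After 5 (tell()): offset=14
After 6 (seek(-5, CUR)): offset=9
After 7 (read(7)): returned 'FQSUE7W', offset=16
After 8 (seek(+0, END)): offset=21
After 9 (read(6)): returned '', offset=21
After 10 (seek(6, SET)): offset=6
After 11 (read(5)): returned '27VFQ', offset=11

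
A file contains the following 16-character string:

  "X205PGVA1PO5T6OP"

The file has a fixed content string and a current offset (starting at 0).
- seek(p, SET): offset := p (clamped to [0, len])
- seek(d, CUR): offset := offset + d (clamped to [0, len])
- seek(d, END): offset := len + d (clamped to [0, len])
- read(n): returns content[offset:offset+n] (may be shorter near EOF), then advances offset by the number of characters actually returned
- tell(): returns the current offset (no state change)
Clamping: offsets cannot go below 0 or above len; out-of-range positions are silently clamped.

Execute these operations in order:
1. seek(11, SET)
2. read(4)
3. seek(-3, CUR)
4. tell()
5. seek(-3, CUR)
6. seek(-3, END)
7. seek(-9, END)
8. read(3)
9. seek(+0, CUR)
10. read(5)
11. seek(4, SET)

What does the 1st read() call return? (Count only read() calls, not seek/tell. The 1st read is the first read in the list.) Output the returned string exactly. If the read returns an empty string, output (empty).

Answer: 5T6O

Derivation:
After 1 (seek(11, SET)): offset=11
After 2 (read(4)): returned '5T6O', offset=15
After 3 (seek(-3, CUR)): offset=12
After 4 (tell()): offset=12
After 5 (seek(-3, CUR)): offset=9
After 6 (seek(-3, END)): offset=13
After 7 (seek(-9, END)): offset=7
After 8 (read(3)): returned 'A1P', offset=10
After 9 (seek(+0, CUR)): offset=10
After 10 (read(5)): returned 'O5T6O', offset=15
After 11 (seek(4, SET)): offset=4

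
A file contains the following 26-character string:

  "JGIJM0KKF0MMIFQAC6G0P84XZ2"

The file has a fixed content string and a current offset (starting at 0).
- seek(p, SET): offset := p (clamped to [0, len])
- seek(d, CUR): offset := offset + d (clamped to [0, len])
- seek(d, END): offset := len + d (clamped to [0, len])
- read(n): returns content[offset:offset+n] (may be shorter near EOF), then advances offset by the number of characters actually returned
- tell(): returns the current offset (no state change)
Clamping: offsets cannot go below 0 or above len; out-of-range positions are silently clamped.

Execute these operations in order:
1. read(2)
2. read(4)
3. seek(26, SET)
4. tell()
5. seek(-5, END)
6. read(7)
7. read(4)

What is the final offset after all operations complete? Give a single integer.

After 1 (read(2)): returned 'JG', offset=2
After 2 (read(4)): returned 'IJM0', offset=6
After 3 (seek(26, SET)): offset=26
After 4 (tell()): offset=26
After 5 (seek(-5, END)): offset=21
After 6 (read(7)): returned '84XZ2', offset=26
After 7 (read(4)): returned '', offset=26

Answer: 26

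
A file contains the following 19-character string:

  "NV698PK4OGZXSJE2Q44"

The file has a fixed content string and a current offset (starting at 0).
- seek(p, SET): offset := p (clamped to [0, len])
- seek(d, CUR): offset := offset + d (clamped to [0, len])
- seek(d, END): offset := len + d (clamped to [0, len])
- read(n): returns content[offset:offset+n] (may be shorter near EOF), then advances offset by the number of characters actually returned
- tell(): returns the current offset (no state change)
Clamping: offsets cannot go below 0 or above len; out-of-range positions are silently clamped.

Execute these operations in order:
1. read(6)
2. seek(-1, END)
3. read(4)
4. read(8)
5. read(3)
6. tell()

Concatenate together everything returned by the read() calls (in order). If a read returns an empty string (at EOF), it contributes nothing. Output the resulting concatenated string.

After 1 (read(6)): returned 'NV698P', offset=6
After 2 (seek(-1, END)): offset=18
After 3 (read(4)): returned '4', offset=19
After 4 (read(8)): returned '', offset=19
After 5 (read(3)): returned '', offset=19
After 6 (tell()): offset=19

Answer: NV698P4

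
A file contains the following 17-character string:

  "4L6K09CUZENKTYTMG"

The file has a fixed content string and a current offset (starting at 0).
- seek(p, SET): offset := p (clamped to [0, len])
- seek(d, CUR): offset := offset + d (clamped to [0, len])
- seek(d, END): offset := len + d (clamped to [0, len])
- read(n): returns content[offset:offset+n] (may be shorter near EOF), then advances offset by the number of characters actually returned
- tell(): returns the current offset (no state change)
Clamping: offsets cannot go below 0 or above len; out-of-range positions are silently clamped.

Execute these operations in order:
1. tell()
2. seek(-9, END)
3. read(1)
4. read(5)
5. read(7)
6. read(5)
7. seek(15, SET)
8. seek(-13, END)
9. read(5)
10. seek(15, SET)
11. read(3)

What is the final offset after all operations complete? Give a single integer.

Answer: 17

Derivation:
After 1 (tell()): offset=0
After 2 (seek(-9, END)): offset=8
After 3 (read(1)): returned 'Z', offset=9
After 4 (read(5)): returned 'ENKTY', offset=14
After 5 (read(7)): returned 'TMG', offset=17
After 6 (read(5)): returned '', offset=17
After 7 (seek(15, SET)): offset=15
After 8 (seek(-13, END)): offset=4
After 9 (read(5)): returned '09CUZ', offset=9
After 10 (seek(15, SET)): offset=15
After 11 (read(3)): returned 'MG', offset=17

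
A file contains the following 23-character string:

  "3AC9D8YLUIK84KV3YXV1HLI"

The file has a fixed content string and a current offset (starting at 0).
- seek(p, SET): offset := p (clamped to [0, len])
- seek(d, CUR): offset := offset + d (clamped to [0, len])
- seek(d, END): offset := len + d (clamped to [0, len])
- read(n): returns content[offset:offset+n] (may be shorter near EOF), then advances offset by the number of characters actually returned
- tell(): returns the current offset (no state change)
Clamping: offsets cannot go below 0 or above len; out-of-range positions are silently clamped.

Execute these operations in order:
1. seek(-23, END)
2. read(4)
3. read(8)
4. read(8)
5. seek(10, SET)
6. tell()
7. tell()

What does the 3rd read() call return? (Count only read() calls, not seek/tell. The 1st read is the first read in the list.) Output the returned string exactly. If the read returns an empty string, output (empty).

After 1 (seek(-23, END)): offset=0
After 2 (read(4)): returned '3AC9', offset=4
After 3 (read(8)): returned 'D8YLUIK8', offset=12
After 4 (read(8)): returned '4KV3YXV1', offset=20
After 5 (seek(10, SET)): offset=10
After 6 (tell()): offset=10
After 7 (tell()): offset=10

Answer: 4KV3YXV1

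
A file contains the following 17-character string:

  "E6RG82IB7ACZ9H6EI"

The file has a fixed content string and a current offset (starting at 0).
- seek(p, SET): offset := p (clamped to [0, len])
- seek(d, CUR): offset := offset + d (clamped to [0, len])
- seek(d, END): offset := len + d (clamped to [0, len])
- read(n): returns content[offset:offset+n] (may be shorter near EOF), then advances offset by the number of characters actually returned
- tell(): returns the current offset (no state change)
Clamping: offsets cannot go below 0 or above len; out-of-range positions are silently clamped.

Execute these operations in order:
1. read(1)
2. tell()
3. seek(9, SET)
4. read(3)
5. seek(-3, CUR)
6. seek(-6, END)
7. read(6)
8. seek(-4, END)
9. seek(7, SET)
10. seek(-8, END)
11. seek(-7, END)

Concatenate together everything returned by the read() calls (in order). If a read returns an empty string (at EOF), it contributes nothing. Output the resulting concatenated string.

Answer: EACZZ9H6EI

Derivation:
After 1 (read(1)): returned 'E', offset=1
After 2 (tell()): offset=1
After 3 (seek(9, SET)): offset=9
After 4 (read(3)): returned 'ACZ', offset=12
After 5 (seek(-3, CUR)): offset=9
After 6 (seek(-6, END)): offset=11
After 7 (read(6)): returned 'Z9H6EI', offset=17
After 8 (seek(-4, END)): offset=13
After 9 (seek(7, SET)): offset=7
After 10 (seek(-8, END)): offset=9
After 11 (seek(-7, END)): offset=10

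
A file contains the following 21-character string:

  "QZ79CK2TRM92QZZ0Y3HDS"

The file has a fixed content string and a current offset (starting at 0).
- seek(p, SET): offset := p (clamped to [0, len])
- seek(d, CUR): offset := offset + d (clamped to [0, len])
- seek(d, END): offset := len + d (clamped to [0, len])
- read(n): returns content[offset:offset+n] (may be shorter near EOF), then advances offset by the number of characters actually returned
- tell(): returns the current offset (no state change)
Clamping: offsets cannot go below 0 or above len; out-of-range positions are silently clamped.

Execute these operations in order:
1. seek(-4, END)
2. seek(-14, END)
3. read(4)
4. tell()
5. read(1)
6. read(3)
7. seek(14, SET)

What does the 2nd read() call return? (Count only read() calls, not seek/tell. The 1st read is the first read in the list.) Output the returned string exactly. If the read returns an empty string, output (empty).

Answer: 2

Derivation:
After 1 (seek(-4, END)): offset=17
After 2 (seek(-14, END)): offset=7
After 3 (read(4)): returned 'TRM9', offset=11
After 4 (tell()): offset=11
After 5 (read(1)): returned '2', offset=12
After 6 (read(3)): returned 'QZZ', offset=15
After 7 (seek(14, SET)): offset=14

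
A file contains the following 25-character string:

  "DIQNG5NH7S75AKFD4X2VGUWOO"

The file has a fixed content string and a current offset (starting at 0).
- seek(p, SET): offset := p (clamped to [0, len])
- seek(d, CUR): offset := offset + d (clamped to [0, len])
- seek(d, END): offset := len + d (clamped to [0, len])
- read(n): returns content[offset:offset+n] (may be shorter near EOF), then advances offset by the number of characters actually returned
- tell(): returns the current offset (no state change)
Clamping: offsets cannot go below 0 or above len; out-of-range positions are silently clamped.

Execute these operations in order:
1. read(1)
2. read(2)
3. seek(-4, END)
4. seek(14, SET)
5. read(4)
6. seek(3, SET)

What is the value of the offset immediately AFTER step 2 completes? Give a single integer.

After 1 (read(1)): returned 'D', offset=1
After 2 (read(2)): returned 'IQ', offset=3

Answer: 3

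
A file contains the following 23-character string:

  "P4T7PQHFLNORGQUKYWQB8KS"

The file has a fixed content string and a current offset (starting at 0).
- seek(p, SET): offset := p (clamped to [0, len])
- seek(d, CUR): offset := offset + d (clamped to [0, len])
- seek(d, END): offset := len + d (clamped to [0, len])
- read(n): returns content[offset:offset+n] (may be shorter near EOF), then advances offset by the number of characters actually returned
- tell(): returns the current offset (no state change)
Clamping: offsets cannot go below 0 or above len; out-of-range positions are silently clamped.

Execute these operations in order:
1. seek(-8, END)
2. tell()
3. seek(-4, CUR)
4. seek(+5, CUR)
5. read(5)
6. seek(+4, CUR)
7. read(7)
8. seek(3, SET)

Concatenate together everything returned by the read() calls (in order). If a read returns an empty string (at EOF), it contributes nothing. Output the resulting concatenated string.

Answer: YWQB8

Derivation:
After 1 (seek(-8, END)): offset=15
After 2 (tell()): offset=15
After 3 (seek(-4, CUR)): offset=11
After 4 (seek(+5, CUR)): offset=16
After 5 (read(5)): returned 'YWQB8', offset=21
After 6 (seek(+4, CUR)): offset=23
After 7 (read(7)): returned '', offset=23
After 8 (seek(3, SET)): offset=3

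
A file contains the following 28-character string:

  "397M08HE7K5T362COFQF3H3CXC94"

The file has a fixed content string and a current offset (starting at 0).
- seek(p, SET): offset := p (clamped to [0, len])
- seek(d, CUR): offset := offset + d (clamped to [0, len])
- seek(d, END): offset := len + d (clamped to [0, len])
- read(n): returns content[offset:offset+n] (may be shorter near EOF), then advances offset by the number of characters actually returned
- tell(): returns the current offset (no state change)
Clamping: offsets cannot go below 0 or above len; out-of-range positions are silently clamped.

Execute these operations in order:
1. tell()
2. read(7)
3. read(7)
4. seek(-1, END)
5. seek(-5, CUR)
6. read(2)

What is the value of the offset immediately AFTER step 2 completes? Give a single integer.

After 1 (tell()): offset=0
After 2 (read(7)): returned '397M08H', offset=7

Answer: 7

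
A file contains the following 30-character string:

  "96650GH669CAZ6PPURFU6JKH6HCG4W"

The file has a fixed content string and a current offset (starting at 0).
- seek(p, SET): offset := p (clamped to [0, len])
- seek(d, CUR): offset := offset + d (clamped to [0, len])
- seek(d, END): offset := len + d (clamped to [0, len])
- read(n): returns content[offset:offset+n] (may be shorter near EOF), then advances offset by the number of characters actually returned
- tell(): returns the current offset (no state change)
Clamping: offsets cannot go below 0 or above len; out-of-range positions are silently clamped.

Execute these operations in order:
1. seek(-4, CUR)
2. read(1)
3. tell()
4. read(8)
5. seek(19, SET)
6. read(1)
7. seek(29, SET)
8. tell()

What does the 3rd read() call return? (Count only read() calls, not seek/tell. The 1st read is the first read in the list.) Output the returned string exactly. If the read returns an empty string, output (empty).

Answer: U

Derivation:
After 1 (seek(-4, CUR)): offset=0
After 2 (read(1)): returned '9', offset=1
After 3 (tell()): offset=1
After 4 (read(8)): returned '6650GH66', offset=9
After 5 (seek(19, SET)): offset=19
After 6 (read(1)): returned 'U', offset=20
After 7 (seek(29, SET)): offset=29
After 8 (tell()): offset=29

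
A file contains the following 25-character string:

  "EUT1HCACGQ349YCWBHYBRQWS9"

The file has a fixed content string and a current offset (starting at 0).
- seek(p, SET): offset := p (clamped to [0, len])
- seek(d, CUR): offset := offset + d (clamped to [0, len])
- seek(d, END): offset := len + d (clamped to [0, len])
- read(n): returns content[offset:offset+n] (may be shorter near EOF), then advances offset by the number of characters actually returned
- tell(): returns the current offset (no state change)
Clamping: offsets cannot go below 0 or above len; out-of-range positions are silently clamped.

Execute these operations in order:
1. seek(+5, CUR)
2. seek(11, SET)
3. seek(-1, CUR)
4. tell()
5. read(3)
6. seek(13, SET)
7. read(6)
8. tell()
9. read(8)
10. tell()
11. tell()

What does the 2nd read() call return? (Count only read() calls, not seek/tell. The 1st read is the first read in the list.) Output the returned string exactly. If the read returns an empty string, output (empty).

Answer: YCWBHY

Derivation:
After 1 (seek(+5, CUR)): offset=5
After 2 (seek(11, SET)): offset=11
After 3 (seek(-1, CUR)): offset=10
After 4 (tell()): offset=10
After 5 (read(3)): returned '349', offset=13
After 6 (seek(13, SET)): offset=13
After 7 (read(6)): returned 'YCWBHY', offset=19
After 8 (tell()): offset=19
After 9 (read(8)): returned 'BRQWS9', offset=25
After 10 (tell()): offset=25
After 11 (tell()): offset=25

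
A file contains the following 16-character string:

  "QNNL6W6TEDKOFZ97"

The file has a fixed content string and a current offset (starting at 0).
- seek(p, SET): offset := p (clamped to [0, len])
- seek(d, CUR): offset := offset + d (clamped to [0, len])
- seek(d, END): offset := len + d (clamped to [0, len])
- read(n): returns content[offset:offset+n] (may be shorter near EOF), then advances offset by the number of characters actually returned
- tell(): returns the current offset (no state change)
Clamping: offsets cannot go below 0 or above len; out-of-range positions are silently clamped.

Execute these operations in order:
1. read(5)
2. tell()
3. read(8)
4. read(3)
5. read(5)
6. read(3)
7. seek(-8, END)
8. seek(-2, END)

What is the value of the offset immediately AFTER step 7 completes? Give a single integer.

After 1 (read(5)): returned 'QNNL6', offset=5
After 2 (tell()): offset=5
After 3 (read(8)): returned 'W6TEDKOF', offset=13
After 4 (read(3)): returned 'Z97', offset=16
After 5 (read(5)): returned '', offset=16
After 6 (read(3)): returned '', offset=16
After 7 (seek(-8, END)): offset=8

Answer: 8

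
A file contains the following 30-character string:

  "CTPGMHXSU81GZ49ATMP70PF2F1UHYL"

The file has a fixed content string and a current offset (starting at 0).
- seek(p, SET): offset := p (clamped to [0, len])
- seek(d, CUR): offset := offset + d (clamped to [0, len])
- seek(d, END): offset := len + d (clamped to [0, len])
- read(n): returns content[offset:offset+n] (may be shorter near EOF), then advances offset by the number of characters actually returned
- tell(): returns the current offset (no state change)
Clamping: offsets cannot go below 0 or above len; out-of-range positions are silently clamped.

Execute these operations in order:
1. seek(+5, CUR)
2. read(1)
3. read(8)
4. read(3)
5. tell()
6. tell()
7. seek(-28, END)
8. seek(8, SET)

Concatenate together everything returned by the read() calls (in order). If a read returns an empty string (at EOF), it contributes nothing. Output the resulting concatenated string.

Answer: HXSU81GZ49AT

Derivation:
After 1 (seek(+5, CUR)): offset=5
After 2 (read(1)): returned 'H', offset=6
After 3 (read(8)): returned 'XSU81GZ4', offset=14
After 4 (read(3)): returned '9AT', offset=17
After 5 (tell()): offset=17
After 6 (tell()): offset=17
After 7 (seek(-28, END)): offset=2
After 8 (seek(8, SET)): offset=8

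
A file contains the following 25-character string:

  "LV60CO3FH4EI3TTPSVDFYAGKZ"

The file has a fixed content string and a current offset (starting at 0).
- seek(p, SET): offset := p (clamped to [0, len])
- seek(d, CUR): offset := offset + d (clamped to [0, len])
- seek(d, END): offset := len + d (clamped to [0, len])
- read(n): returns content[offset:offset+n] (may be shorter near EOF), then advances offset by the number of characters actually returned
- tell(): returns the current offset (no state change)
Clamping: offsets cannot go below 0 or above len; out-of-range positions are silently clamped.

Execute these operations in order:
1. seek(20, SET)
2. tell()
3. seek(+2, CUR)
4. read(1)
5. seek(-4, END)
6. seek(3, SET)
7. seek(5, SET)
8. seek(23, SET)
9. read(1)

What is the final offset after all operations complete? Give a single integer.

After 1 (seek(20, SET)): offset=20
After 2 (tell()): offset=20
After 3 (seek(+2, CUR)): offset=22
After 4 (read(1)): returned 'G', offset=23
After 5 (seek(-4, END)): offset=21
After 6 (seek(3, SET)): offset=3
After 7 (seek(5, SET)): offset=5
After 8 (seek(23, SET)): offset=23
After 9 (read(1)): returned 'K', offset=24

Answer: 24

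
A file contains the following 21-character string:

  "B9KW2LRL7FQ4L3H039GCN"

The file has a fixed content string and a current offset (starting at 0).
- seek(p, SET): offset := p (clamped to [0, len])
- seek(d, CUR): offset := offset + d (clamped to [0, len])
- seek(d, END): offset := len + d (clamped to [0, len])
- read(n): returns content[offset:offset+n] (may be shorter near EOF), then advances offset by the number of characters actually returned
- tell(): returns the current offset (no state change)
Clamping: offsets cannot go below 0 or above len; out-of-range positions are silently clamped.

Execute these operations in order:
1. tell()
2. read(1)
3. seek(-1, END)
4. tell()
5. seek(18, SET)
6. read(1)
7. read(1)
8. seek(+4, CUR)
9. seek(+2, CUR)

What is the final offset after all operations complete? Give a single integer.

Answer: 21

Derivation:
After 1 (tell()): offset=0
After 2 (read(1)): returned 'B', offset=1
After 3 (seek(-1, END)): offset=20
After 4 (tell()): offset=20
After 5 (seek(18, SET)): offset=18
After 6 (read(1)): returned 'G', offset=19
After 7 (read(1)): returned 'C', offset=20
After 8 (seek(+4, CUR)): offset=21
After 9 (seek(+2, CUR)): offset=21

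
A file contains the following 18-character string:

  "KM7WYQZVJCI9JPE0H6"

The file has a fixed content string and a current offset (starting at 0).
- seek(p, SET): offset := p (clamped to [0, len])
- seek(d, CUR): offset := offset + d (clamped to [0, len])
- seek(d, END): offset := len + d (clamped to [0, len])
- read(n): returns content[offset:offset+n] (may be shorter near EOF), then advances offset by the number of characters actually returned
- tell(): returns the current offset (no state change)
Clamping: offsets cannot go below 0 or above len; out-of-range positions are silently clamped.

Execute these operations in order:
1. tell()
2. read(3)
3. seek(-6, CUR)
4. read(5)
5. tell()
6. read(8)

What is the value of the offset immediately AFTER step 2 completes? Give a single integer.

After 1 (tell()): offset=0
After 2 (read(3)): returned 'KM7', offset=3

Answer: 3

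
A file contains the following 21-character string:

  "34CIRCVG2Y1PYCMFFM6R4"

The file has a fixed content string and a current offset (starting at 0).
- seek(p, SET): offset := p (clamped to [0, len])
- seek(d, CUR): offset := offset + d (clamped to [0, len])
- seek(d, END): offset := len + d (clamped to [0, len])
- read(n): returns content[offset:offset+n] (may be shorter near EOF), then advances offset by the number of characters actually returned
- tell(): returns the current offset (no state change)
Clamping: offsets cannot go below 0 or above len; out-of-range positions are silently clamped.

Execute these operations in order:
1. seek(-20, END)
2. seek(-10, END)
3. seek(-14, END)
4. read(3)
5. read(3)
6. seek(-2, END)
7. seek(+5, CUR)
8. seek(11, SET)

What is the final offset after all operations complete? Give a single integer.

After 1 (seek(-20, END)): offset=1
After 2 (seek(-10, END)): offset=11
After 3 (seek(-14, END)): offset=7
After 4 (read(3)): returned 'G2Y', offset=10
After 5 (read(3)): returned '1PY', offset=13
After 6 (seek(-2, END)): offset=19
After 7 (seek(+5, CUR)): offset=21
After 8 (seek(11, SET)): offset=11

Answer: 11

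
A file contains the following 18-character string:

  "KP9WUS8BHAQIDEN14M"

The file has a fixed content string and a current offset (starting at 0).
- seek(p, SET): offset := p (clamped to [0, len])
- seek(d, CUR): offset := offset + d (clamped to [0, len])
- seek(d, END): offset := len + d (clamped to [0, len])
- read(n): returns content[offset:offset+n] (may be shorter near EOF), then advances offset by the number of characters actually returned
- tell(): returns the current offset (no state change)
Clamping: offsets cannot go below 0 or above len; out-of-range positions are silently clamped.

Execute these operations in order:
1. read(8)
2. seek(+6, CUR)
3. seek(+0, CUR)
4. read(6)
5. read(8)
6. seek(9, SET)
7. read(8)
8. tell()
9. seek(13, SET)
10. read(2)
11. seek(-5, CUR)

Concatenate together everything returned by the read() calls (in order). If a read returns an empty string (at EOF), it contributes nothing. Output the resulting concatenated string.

After 1 (read(8)): returned 'KP9WUS8B', offset=8
After 2 (seek(+6, CUR)): offset=14
After 3 (seek(+0, CUR)): offset=14
After 4 (read(6)): returned 'N14M', offset=18
After 5 (read(8)): returned '', offset=18
After 6 (seek(9, SET)): offset=9
After 7 (read(8)): returned 'AQIDEN14', offset=17
After 8 (tell()): offset=17
After 9 (seek(13, SET)): offset=13
After 10 (read(2)): returned 'EN', offset=15
After 11 (seek(-5, CUR)): offset=10

Answer: KP9WUS8BN14MAQIDEN14EN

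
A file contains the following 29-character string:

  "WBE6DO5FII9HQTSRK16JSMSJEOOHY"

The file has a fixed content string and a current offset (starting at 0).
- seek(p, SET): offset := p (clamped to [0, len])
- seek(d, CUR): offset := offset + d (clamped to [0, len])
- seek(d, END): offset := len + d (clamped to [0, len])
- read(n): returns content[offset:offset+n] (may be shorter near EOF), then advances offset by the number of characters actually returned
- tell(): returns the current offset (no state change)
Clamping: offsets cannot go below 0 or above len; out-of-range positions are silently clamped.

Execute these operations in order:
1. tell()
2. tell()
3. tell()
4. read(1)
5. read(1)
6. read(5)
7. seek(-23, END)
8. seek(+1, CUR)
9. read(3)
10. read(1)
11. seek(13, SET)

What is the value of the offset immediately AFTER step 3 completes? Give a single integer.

Answer: 0

Derivation:
After 1 (tell()): offset=0
After 2 (tell()): offset=0
After 3 (tell()): offset=0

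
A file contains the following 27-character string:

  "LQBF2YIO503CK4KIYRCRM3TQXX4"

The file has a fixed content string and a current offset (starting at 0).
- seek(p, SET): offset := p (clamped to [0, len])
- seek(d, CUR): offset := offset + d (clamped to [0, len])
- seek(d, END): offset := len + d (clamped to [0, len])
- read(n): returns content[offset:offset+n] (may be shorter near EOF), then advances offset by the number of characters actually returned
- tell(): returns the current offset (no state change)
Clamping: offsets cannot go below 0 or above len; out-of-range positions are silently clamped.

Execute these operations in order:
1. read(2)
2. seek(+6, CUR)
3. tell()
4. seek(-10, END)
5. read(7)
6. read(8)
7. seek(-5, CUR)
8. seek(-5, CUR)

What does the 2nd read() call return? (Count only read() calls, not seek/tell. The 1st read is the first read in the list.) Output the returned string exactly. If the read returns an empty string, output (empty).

Answer: RCRM3TQ

Derivation:
After 1 (read(2)): returned 'LQ', offset=2
After 2 (seek(+6, CUR)): offset=8
After 3 (tell()): offset=8
After 4 (seek(-10, END)): offset=17
After 5 (read(7)): returned 'RCRM3TQ', offset=24
After 6 (read(8)): returned 'XX4', offset=27
After 7 (seek(-5, CUR)): offset=22
After 8 (seek(-5, CUR)): offset=17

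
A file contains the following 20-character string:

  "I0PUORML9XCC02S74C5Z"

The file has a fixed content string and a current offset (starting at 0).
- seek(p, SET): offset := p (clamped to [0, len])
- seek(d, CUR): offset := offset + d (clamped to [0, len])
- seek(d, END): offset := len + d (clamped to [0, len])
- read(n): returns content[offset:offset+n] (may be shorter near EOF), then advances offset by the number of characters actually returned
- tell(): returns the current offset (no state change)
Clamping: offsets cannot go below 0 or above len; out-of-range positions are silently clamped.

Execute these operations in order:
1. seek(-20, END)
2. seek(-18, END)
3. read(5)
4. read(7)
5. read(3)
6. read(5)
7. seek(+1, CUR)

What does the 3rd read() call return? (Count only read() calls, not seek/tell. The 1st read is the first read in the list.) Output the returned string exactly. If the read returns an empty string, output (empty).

After 1 (seek(-20, END)): offset=0
After 2 (seek(-18, END)): offset=2
After 3 (read(5)): returned 'PUORM', offset=7
After 4 (read(7)): returned 'L9XCC02', offset=14
After 5 (read(3)): returned 'S74', offset=17
After 6 (read(5)): returned 'C5Z', offset=20
After 7 (seek(+1, CUR)): offset=20

Answer: S74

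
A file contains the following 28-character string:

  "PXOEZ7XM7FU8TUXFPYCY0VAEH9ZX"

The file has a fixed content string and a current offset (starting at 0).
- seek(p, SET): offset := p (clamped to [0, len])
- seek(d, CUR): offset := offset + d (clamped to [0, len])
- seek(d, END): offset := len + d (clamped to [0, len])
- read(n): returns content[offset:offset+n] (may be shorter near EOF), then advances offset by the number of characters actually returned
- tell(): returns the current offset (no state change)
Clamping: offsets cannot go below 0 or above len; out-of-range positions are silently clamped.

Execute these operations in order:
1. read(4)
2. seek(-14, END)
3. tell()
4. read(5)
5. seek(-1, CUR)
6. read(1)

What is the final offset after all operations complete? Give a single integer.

Answer: 19

Derivation:
After 1 (read(4)): returned 'PXOE', offset=4
After 2 (seek(-14, END)): offset=14
After 3 (tell()): offset=14
After 4 (read(5)): returned 'XFPYC', offset=19
After 5 (seek(-1, CUR)): offset=18
After 6 (read(1)): returned 'C', offset=19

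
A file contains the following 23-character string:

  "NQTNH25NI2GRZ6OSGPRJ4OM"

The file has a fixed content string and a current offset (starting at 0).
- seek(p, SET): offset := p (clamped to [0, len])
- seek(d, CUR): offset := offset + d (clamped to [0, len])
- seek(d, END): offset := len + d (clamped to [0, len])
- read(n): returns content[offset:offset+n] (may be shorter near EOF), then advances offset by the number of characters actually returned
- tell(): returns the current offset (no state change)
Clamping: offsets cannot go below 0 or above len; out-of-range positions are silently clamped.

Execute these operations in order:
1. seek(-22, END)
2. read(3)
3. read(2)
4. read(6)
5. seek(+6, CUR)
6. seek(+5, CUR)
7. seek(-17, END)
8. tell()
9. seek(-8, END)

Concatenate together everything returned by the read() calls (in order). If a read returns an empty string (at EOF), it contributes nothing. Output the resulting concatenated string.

Answer: QTNH25NI2GR

Derivation:
After 1 (seek(-22, END)): offset=1
After 2 (read(3)): returned 'QTN', offset=4
After 3 (read(2)): returned 'H2', offset=6
After 4 (read(6)): returned '5NI2GR', offset=12
After 5 (seek(+6, CUR)): offset=18
After 6 (seek(+5, CUR)): offset=23
After 7 (seek(-17, END)): offset=6
After 8 (tell()): offset=6
After 9 (seek(-8, END)): offset=15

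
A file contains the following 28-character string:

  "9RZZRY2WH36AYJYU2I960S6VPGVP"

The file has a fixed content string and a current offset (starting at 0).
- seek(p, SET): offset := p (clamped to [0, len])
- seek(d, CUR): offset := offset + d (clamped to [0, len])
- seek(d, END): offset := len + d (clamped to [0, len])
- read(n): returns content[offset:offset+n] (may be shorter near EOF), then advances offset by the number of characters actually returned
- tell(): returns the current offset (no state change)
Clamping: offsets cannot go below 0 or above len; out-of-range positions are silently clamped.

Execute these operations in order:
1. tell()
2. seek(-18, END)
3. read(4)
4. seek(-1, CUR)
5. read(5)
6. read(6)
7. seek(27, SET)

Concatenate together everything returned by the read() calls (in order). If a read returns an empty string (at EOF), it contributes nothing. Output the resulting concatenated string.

After 1 (tell()): offset=0
After 2 (seek(-18, END)): offset=10
After 3 (read(4)): returned '6AYJ', offset=14
After 4 (seek(-1, CUR)): offset=13
After 5 (read(5)): returned 'JYU2I', offset=18
After 6 (read(6)): returned '960S6V', offset=24
After 7 (seek(27, SET)): offset=27

Answer: 6AYJJYU2I960S6V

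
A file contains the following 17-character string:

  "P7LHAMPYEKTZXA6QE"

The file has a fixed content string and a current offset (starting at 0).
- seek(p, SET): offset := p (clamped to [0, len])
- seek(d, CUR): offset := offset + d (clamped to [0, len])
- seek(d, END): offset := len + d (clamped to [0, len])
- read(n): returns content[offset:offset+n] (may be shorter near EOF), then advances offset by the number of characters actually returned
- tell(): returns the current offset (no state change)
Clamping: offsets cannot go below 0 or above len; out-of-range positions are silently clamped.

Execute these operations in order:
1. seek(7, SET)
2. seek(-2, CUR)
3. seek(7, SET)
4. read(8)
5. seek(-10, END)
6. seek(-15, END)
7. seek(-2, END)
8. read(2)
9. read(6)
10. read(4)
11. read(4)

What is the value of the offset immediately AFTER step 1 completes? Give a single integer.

After 1 (seek(7, SET)): offset=7

Answer: 7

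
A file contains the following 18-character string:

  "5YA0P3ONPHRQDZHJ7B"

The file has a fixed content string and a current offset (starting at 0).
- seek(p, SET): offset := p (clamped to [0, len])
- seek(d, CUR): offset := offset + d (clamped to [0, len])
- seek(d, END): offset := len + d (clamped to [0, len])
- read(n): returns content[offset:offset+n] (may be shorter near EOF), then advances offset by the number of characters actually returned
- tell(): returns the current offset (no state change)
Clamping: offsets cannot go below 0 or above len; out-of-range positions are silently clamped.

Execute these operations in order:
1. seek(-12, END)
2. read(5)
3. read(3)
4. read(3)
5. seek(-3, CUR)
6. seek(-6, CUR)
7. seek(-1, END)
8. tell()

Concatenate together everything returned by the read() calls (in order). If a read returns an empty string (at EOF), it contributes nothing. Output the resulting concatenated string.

Answer: ONPHRQDZHJ7

Derivation:
After 1 (seek(-12, END)): offset=6
After 2 (read(5)): returned 'ONPHR', offset=11
After 3 (read(3)): returned 'QDZ', offset=14
After 4 (read(3)): returned 'HJ7', offset=17
After 5 (seek(-3, CUR)): offset=14
After 6 (seek(-6, CUR)): offset=8
After 7 (seek(-1, END)): offset=17
After 8 (tell()): offset=17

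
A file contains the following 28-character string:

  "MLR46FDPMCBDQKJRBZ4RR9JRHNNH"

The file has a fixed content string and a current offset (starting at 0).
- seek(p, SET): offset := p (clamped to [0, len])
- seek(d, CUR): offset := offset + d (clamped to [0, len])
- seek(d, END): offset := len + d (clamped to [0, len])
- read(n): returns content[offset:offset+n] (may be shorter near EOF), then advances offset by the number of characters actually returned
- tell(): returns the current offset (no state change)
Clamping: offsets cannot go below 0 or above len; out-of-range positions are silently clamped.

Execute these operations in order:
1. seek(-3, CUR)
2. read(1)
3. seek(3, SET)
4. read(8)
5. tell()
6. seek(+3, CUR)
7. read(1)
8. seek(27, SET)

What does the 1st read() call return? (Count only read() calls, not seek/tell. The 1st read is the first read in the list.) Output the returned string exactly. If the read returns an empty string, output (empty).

Answer: M

Derivation:
After 1 (seek(-3, CUR)): offset=0
After 2 (read(1)): returned 'M', offset=1
After 3 (seek(3, SET)): offset=3
After 4 (read(8)): returned '46FDPMCB', offset=11
After 5 (tell()): offset=11
After 6 (seek(+3, CUR)): offset=14
After 7 (read(1)): returned 'J', offset=15
After 8 (seek(27, SET)): offset=27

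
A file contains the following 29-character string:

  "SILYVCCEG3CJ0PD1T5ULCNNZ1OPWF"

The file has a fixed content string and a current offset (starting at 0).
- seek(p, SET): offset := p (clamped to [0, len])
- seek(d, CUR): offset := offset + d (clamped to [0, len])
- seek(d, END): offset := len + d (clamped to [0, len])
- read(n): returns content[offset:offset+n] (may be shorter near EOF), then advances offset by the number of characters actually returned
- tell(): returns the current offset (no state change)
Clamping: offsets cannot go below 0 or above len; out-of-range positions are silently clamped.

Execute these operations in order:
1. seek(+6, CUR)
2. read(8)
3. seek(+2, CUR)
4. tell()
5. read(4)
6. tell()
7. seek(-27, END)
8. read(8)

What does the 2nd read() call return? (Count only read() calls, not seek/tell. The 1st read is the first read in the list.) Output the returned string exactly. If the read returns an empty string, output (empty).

After 1 (seek(+6, CUR)): offset=6
After 2 (read(8)): returned 'CEG3CJ0P', offset=14
After 3 (seek(+2, CUR)): offset=16
After 4 (tell()): offset=16
After 5 (read(4)): returned 'T5UL', offset=20
After 6 (tell()): offset=20
After 7 (seek(-27, END)): offset=2
After 8 (read(8)): returned 'LYVCCEG3', offset=10

Answer: T5UL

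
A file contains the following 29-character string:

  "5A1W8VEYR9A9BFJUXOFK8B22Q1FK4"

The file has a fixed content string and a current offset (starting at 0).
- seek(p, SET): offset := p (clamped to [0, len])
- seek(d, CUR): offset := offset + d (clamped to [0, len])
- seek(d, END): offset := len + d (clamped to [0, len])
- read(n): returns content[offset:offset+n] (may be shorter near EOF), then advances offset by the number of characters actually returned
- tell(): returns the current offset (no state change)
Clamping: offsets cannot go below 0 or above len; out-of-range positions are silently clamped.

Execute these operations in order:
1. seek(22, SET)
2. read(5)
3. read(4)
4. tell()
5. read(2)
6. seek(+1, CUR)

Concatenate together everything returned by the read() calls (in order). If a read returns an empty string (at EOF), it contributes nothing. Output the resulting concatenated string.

Answer: 22Q1FK4

Derivation:
After 1 (seek(22, SET)): offset=22
After 2 (read(5)): returned '22Q1F', offset=27
After 3 (read(4)): returned 'K4', offset=29
After 4 (tell()): offset=29
After 5 (read(2)): returned '', offset=29
After 6 (seek(+1, CUR)): offset=29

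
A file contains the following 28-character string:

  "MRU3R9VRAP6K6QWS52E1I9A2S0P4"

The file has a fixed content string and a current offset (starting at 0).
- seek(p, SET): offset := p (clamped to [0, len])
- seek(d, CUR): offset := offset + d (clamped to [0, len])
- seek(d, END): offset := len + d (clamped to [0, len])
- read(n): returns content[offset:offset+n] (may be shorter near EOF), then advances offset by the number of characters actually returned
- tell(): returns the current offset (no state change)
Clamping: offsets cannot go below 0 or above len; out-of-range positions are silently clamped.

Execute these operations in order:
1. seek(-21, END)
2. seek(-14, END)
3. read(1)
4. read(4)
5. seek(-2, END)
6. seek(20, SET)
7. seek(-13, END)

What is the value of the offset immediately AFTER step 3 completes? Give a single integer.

Answer: 15

Derivation:
After 1 (seek(-21, END)): offset=7
After 2 (seek(-14, END)): offset=14
After 3 (read(1)): returned 'W', offset=15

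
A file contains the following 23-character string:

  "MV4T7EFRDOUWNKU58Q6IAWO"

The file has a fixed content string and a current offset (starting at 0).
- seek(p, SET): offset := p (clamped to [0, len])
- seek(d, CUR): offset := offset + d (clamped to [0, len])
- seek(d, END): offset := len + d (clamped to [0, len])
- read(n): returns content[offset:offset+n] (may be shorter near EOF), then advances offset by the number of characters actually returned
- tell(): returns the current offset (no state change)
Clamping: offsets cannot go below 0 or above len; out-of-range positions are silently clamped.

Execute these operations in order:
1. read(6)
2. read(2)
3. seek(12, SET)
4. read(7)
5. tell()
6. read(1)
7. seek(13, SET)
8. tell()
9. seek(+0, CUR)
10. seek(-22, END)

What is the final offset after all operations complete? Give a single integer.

Answer: 1

Derivation:
After 1 (read(6)): returned 'MV4T7E', offset=6
After 2 (read(2)): returned 'FR', offset=8
After 3 (seek(12, SET)): offset=12
After 4 (read(7)): returned 'NKU58Q6', offset=19
After 5 (tell()): offset=19
After 6 (read(1)): returned 'I', offset=20
After 7 (seek(13, SET)): offset=13
After 8 (tell()): offset=13
After 9 (seek(+0, CUR)): offset=13
After 10 (seek(-22, END)): offset=1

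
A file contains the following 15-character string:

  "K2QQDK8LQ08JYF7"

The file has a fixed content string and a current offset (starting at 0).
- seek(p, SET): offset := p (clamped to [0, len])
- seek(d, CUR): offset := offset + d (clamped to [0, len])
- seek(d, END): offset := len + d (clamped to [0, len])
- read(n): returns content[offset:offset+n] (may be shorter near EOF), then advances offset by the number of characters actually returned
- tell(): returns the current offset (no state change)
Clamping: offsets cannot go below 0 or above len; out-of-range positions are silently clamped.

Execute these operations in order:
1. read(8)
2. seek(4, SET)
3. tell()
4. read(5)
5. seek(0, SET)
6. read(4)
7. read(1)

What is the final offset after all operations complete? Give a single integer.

After 1 (read(8)): returned 'K2QQDK8L', offset=8
After 2 (seek(4, SET)): offset=4
After 3 (tell()): offset=4
After 4 (read(5)): returned 'DK8LQ', offset=9
After 5 (seek(0, SET)): offset=0
After 6 (read(4)): returned 'K2QQ', offset=4
After 7 (read(1)): returned 'D', offset=5

Answer: 5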